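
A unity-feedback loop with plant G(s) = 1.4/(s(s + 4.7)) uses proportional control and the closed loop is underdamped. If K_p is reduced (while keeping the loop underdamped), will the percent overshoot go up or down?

decrease

ζ = 4.7/(2√(1.4K_p)) rises as K_p falls; higher damping means less overshoot.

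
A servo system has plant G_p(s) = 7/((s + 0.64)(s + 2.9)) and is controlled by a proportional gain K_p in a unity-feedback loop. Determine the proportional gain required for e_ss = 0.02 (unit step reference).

K_p = 13

For a type-0 loop with proportional control, e_ss = 1/(1 + K_p·G_p(0)).
G_p(0) = 3.772. Require 1/(1 + K_p·3.772) = 0.02, so 1 + 3.772·K_p = 50.
K_p = (50 − 1)/3.772 = 13.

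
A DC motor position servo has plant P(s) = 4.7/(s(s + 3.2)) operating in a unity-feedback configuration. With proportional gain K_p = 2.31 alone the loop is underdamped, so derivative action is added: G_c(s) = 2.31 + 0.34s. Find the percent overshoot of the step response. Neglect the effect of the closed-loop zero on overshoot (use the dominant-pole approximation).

Forward path: (2.31 + 0.34s)·4.7/(s(s+3.2)). The closed-loop characteristic equation is s² + (3.2 + 4.7·0.34)s + 4.7·2.31 = 0.
That is s² + 4.798s + 10.86 = 0, so ω_n = 3.295 rad/s and ζ = 4.798/(2·3.295) = 0.7281.
%OS = 100·exp(−πζ/√(1−ζ²)) = 3.56%.

3.56%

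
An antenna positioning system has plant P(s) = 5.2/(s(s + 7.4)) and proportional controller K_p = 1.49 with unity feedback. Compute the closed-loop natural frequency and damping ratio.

ω_n = 2.78 rad/s, ζ = 1.33

The closed-loop denominator is s(s+7.4) + 1.49·5.2 = s² + 7.4s + 7.748.
Matching s² + 2ζω_n s + ω_n²: ω_n = √7.748 = 2.784 rad/s and 2ζω_n = 7.4, so ζ = 7.4/(2·2.784) = 1.33.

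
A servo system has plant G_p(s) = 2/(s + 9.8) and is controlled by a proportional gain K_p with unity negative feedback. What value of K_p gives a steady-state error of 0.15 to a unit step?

For a type-0 loop with proportional control, e_ss = 1/(1 + K_p·G_p(0)).
G_p(0) = 0.2041. Require 1/(1 + K_p·0.2041) = 0.15, so 1 + 0.2041·K_p = 6.667.
K_p = (6.667 − 1)/0.2041 = 27.8.

K_p = 27.8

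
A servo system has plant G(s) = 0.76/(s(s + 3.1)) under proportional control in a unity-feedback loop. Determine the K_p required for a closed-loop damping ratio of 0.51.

Closed-loop characteristic equation: s² + 3.1s + K_p·0.76 = 0.
So ω_n = √(0.76K_p) and 2ζω_n = 3.1, giving ζ = 3.1/(2√(0.76K_p)).
Setting ζ = 0.51: √(0.76K_p) = 3.1/(2·0.51) = 3.039, so K_p = 9.237/0.76 = 12.2.

K_p = 12.2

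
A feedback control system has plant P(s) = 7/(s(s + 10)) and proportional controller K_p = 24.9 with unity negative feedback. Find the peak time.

Closed-loop characteristic equation: s² + 10s + 174.3 = 0, so ω_n = 13.2 rad/s and ζ = 10/(2·13.2) = 0.3787.
Damped frequency ω_d = ω_n√(1−ζ²) = 12.22 rad/s, so peak time T_p = π/ω_d = 0.257 s.

T_p = 0.257 s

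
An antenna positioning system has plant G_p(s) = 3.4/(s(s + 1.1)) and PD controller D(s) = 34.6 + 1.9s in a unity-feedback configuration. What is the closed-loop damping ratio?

Forward path: (34.6 + 1.9s)·3.4/(s(s+1.1)). The closed-loop characteristic equation is s² + (1.1 + 3.4·1.9)s + 3.4·34.6 = 0.
That is s² + 7.56s + 117.6 = 0, so ω_n = 10.85 rad/s and ζ = 7.56/(2·10.85) = 0.3485.

ζ = 0.349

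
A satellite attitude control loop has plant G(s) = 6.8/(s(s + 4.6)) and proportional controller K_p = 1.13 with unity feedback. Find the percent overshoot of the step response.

From 1 + K_pG(s) = 0: s² + 4.6s + 7.684 = 0 ⇒ ω_n = 2.772, ζ = 0.8297.
%OS = 100·exp(−πζ/√(1−ζ²)) = 100·exp(−π·0.8297/√0.3116) = 0.937%.

0.937%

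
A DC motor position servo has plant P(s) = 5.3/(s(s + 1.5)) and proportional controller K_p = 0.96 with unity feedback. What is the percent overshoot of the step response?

From 1 + K_pP(s) = 0: s² + 1.5s + 5.088 = 0 ⇒ ω_n = 2.256, ζ = 0.3325.
%OS = 100·exp(−πζ/√(1−ζ²)) = 100·exp(−π·0.3325/√0.8894) = 33%.

33%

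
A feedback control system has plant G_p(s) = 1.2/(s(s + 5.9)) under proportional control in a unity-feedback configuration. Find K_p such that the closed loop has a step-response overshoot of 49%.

From %OS = 100·exp(−πζ/√(1−ζ²)) = 49%, ζ = −ln(0.49)/√(π²+ln²(0.49)) = 0.2214.
Characteristic equation s² + 5.9s + 1.2K_p = 0 gives ζ = 5.9/(2√(1.2K_p)).
Setting ζ = 0.2214: √(1.2K_p) = 5.9/(2·0.2214) = 13.32, so K_p = 177.5/1.2 = 148.

K_p = 148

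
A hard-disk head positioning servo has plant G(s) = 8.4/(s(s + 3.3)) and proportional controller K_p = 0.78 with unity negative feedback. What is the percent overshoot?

The closed-loop denominator s² + 3.3s + 6.552 gives ω_n = √6.552 = 2.56 and ζ = 3.3/(2ω_n) = 0.6446.
%OS = 100·exp(−πζ/√(1−ζ²)) = 100·exp(−π·0.6446/√0.5845) = 7.07%.

7.07%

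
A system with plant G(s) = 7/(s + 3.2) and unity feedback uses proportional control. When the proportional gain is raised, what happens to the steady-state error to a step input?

The position error constant K_pos = K_p·G(0) grows with K_p, and e_ss = 1/(1+K_pos) falls.

decrease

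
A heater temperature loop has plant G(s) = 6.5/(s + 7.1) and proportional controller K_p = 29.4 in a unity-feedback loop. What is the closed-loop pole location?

Closed-loop transfer function: T(s) = K_p·G(s)/(1 + K_p·G(s)) = 191.1/(s + 7.1 + 191.1) = 191.1/(s + 198.2).
The closed-loop pole is at s = −198.2.

s = -198.2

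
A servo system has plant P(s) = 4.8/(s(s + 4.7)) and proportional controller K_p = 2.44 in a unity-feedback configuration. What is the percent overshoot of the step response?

5.14%

The closed-loop denominator s² + 4.7s + 11.71 gives ω_n = √11.71 = 3.422 and ζ = 4.7/(2ω_n) = 0.6867.
%OS = 100·exp(−πζ/√(1−ζ²)) = 100·exp(−π·0.6867/√0.5285) = 5.14%.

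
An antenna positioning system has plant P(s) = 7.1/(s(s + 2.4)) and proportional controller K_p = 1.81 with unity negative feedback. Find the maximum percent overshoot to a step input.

From 1 + K_pP(s) = 0: s² + 2.4s + 12.85 = 0 ⇒ ω_n = 3.585, ζ = 0.3347.
%OS = 100·exp(−πζ/√(1−ζ²)) = 100·exp(−π·0.3347/√0.8879) = 32.8%.

32.8%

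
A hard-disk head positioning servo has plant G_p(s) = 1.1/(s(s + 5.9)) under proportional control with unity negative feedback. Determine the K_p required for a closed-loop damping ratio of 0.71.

K_p = 15.7

Closed-loop characteristic equation: s² + 5.9s + K_p·1.1 = 0.
So ω_n = √(1.1K_p) and 2ζω_n = 5.9, giving ζ = 5.9/(2√(1.1K_p)).
Setting ζ = 0.71: √(1.1K_p) = 5.9/(2·0.71) = 4.155, so K_p = 17.26/1.1 = 15.7.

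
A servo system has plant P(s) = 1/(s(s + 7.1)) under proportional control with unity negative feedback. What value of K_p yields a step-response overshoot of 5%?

K_p = 26.5

From %OS = 100·exp(−πζ/√(1−ζ²)) = 5%, ζ = −ln(0.05)/√(π²+ln²(0.05)) = 0.6901.
Characteristic equation s² + 7.1s + 1K_p = 0 gives ζ = 7.1/(2√(1K_p)).
Setting ζ = 0.6901: √(1K_p) = 7.1/(2·0.6901) = 5.144, so K_p = 26.46/1 = 26.5.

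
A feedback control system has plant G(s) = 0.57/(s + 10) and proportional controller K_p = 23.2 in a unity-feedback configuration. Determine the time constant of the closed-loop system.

τ = 0.0431 s

Closed-loop transfer function: T(s) = K_p·G(s)/(1 + K_p·G(s)) = 13.22/(s + 10 + 13.22) = 13.22/(s + 23.22).
Time constant τ = 1/23.22 = 0.0431 s.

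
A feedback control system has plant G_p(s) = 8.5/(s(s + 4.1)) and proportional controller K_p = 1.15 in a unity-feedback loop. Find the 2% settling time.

T_s ≈ 1.95 s

From 1 + K_pG_p(s) = 0: s² + 4.1s + 9.775 = 0 ⇒ ω_n = 3.126, ζ = 0.6557.
2% settling time T_s ≈ 4/(ζω_n) = 4/2.05 = 1.95 s.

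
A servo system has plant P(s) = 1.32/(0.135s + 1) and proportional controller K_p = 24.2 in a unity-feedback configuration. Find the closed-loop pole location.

Closed loop: T(s) = K_p·P/(1+K_p·P) = 31.94/(0.135s + 1 + 31.94), with pole at s = −(1 + 31.94)/0.135 = −244.

s = -244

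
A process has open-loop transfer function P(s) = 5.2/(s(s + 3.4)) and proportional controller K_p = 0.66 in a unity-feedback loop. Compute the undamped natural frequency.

ω_n = 1.85 rad/s

1 + K_p·P(s) = 0 gives s² + 3.4s + 3.432 = 0.
Matching s² + 2ζω_n s + ω_n²: ω_n = √3.432 = 1.853 rad/s and 2ζω_n = 3.4, so ζ = 3.4/(2·1.853) = 0.918.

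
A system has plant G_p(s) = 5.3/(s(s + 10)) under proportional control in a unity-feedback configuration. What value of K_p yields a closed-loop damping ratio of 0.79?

Closed-loop characteristic equation: s² + 10s + K_p·5.3 = 0.
So ω_n = √(5.3K_p) and 2ζω_n = 10, giving ζ = 10/(2√(5.3K_p)).
Setting ζ = 0.79: √(5.3K_p) = 10/(2·0.79) = 6.329, so K_p = 40.06/5.3 = 7.56.

K_p = 7.56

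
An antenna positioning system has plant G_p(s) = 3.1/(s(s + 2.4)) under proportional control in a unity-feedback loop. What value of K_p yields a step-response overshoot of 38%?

K_p = 5.36

From %OS = 100·exp(−πζ/√(1−ζ²)) = 38%, ζ = −ln(0.38)/√(π²+ln²(0.38)) = 0.2943.
Characteristic equation s² + 2.4s + 3.1K_p = 0 gives ζ = 2.4/(2√(3.1K_p)).
Setting ζ = 0.2943: √(3.1K_p) = 2.4/(2·0.2943) = 4.077, so K_p = 16.62/3.1 = 5.36.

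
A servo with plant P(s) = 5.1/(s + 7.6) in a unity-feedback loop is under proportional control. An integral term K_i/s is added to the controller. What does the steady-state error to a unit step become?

The integrator makes K_pos = lim_{s→0} C(s)G(s) infinite, so e_ss = 1/(1+K_pos) = 0.

0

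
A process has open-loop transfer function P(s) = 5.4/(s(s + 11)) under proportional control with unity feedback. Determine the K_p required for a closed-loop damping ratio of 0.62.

Closed-loop characteristic equation: s² + 11s + K_p·5.4 = 0.
So ω_n = √(5.4K_p) and 2ζω_n = 11, giving ζ = 11/(2√(5.4K_p)).
Setting ζ = 0.62: √(5.4K_p) = 11/(2·0.62) = 8.871, so K_p = 78.69/5.4 = 14.6.

K_p = 14.6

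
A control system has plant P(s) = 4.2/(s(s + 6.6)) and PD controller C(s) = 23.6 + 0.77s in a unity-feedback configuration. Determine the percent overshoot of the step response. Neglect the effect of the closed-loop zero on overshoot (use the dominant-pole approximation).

16.8%

Forward path: (23.6 + 0.77s)·4.2/(s(s+6.6)). The closed-loop characteristic equation is s² + (6.6 + 4.2·0.77)s + 4.2·23.6 = 0.
That is s² + 9.834s + 99.12 = 0, so ω_n = 9.956 rad/s and ζ = 9.834/(2·9.956) = 0.4939.
%OS = 100·exp(−πζ/√(1−ζ²)) = 16.8%.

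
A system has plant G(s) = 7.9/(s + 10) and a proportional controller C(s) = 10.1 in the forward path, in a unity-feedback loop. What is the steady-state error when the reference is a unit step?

0.111

The loop is type 0. Static position error constant K_pos = C(0)·G(0) = 10.1·0.79 = 7.979.
Steady-state error to a unit step: e_ss = 1/(1+K_pos) = 1/8.979 = 0.111.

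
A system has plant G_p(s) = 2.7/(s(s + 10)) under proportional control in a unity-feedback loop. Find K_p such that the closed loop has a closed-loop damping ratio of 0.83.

Closed-loop characteristic equation: s² + 10s + K_p·2.7 = 0.
So ω_n = √(2.7K_p) and 2ζω_n = 10, giving ζ = 10/(2√(2.7K_p)).
Setting ζ = 0.83: √(2.7K_p) = 10/(2·0.83) = 6.024, so K_p = 36.29/2.7 = 13.4.

K_p = 13.4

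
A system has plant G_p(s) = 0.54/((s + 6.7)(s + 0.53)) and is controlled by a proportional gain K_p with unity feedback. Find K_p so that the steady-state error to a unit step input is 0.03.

K_p = 213

The loop is type 0, so e_ss(step) = 1/(1 + K_pos) with K_pos = K_p·G_p(0).
G_p(0) = 0.1521. Require 1/(1 + K_p·0.1521) = 0.03, so 1 + 0.1521·K_p = 33.33.
K_p = (33.33 − 1)/0.1521 = 213.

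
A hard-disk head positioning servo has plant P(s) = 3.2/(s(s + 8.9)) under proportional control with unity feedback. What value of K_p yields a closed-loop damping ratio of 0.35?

Closed-loop characteristic equation: s² + 8.9s + K_p·3.2 = 0.
So ω_n = √(3.2K_p) and 2ζω_n = 8.9, giving ζ = 8.9/(2√(3.2K_p)).
Setting ζ = 0.35: √(3.2K_p) = 8.9/(2·0.35) = 12.71, so K_p = 161.7/3.2 = 50.5.

K_p = 50.5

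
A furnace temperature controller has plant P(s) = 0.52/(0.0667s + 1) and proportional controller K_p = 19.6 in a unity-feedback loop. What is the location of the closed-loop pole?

Closed loop: T(s) = K_p·P/(1+K_p·P) = 10.19/(0.0667s + 1 + 10.19), with pole at s = −(1 + 10.19)/0.0667 = −167.8.

s = -167.8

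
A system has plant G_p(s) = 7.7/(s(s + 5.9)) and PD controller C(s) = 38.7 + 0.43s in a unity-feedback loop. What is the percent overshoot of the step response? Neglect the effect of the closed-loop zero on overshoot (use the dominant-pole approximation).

Forward path: (38.7 + 0.43s)·7.7/(s(s+5.9)). The closed-loop characteristic equation is s² + (5.9 + 7.7·0.43)s + 7.7·38.7 = 0.
That is s² + 9.211s + 298 = 0, so ω_n = 17.26 rad/s and ζ = 9.211/(2·17.26) = 0.2668.
%OS = 100·exp(−πζ/√(1−ζ²)) = 41.9%.

41.9%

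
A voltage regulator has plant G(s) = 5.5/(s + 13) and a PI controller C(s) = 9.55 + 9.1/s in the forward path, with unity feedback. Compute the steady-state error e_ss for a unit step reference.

0

The open loop C(s)G(s) has a pole at the origin (type 1), so the static position error constant is infinite and e_ss = 1/(1+∞) = 0.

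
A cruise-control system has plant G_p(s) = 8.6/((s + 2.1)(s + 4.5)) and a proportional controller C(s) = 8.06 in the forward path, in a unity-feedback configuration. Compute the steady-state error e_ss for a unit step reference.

0.12

The loop is type 0. Static position error constant K_pos = C(0)·G_p(0) = 8.06·0.9101 = 7.335.
Steady-state error to a unit step: e_ss = 1/(1+K_pos) = 1/8.335 = 0.12.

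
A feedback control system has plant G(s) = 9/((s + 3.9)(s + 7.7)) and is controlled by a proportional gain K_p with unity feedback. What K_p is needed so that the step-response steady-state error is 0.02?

K_p = 163

For a type-0 loop with proportional control, e_ss = 1/(1 + K_p·G(0)).
G(0) = 0.2997. Require 1/(1 + K_p·0.2997) = 0.02, so 1 + 0.2997·K_p = 50.
K_p = (50 − 1)/0.2997 = 163.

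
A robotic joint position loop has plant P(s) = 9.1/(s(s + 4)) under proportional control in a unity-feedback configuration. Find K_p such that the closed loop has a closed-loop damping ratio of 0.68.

Closed-loop characteristic equation: s² + 4s + K_p·9.1 = 0.
So ω_n = √(9.1K_p) and 2ζω_n = 4, giving ζ = 4/(2√(9.1K_p)).
Setting ζ = 0.68: √(9.1K_p) = 4/(2·0.68) = 2.941, so K_p = 8.651/9.1 = 0.951.

K_p = 0.951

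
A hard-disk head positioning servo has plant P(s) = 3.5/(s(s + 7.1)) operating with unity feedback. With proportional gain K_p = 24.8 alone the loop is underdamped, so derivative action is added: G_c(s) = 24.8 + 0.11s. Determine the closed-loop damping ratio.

ζ = 0.402

Forward path: (24.8 + 0.11s)·3.5/(s(s+7.1)). The closed-loop characteristic equation is s² + (7.1 + 3.5·0.11)s + 3.5·24.8 = 0.
That is s² + 7.485s + 86.8 = 0, so ω_n = 9.317 rad/s and ζ = 7.485/(2·9.317) = 0.4017.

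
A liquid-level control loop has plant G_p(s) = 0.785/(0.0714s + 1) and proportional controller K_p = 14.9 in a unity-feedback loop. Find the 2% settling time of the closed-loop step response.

T_s ≈ 0.0225 s

Closed loop: T(s) = K_p·G_p/(1+K_p·G_p) = 11.7/(0.0714s + 1 + 11.7), with pole at s = −(1 + 11.7)/0.0714 = −177.8.
τ = 1/177.8 = 0.005624 s, so 2% settling time ≈ 4τ = 0.0225 s.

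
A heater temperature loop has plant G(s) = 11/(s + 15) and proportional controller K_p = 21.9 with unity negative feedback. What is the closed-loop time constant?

Closed-loop transfer function: T(s) = K_p·G(s)/(1 + K_p·G(s)) = 240.9/(s + 15 + 240.9) = 240.9/(s + 255.9).
Time constant τ = 1/255.9 = 0.00391 s.

τ = 0.00391 s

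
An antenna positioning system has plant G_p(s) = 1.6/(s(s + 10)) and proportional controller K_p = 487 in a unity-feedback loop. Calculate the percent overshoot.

The closed-loop denominator s² + 10s + 779.2 gives ω_n = √779.2 = 27.91 and ζ = 10/(2ω_n) = 0.1791.
%OS = 100·exp(−πζ/√(1−ζ²)) = 100·exp(−π·0.1791/√0.9679) = 56.4%.

56.4%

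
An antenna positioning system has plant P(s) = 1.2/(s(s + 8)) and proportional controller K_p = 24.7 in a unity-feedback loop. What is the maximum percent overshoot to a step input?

Closed-loop characteristic equation: s² + 8s + 29.64 = 0, so ω_n = 5.444 rad/s and ζ = 8/(2·5.444) = 0.7347.
%OS = 100·exp(−πζ/√(1−ζ²)) = 100·exp(−π·0.7347/√0.4602) = 3.33%.

3.33%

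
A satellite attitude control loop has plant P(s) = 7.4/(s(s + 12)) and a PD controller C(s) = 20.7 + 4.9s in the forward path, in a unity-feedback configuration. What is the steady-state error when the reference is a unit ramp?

The loop has one pole at the origin (type 1). Velocity error constant K_v = lim_{s→0} s·C(s)P(s) = 20.7·7.4/12 = 12.77.
Steady-state error to a unit ramp: e_ss = 1/K_v = 0.0783.

0.0783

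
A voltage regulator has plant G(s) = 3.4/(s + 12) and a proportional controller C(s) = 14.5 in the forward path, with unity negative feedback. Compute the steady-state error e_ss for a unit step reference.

The loop is type 0. Static position error constant K_pos = C(0)·G(0) = 14.5·0.2833 = 4.108.
Steady-state error to a unit step: e_ss = 1/(1+K_pos) = 1/5.108 = 0.196.

0.196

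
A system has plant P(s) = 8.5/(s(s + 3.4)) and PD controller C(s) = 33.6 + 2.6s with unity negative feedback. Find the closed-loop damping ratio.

Forward path: (33.6 + 2.6s)·8.5/(s(s+3.4)). The closed-loop characteristic equation is s² + (3.4 + 8.5·2.6)s + 8.5·33.6 = 0.
That is s² + 25.5s + 285.6 = 0, so ω_n = 16.9 rad/s and ζ = 25.5/(2·16.9) = 0.7545.

ζ = 0.754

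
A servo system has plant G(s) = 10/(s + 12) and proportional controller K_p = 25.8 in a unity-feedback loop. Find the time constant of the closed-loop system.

τ = 0.0037 s

Closed-loop transfer function: T(s) = K_p·G(s)/(1 + K_p·G(s)) = 258/(s + 12 + 258) = 258/(s + 270).
Time constant τ = 1/270 = 0.0037 s.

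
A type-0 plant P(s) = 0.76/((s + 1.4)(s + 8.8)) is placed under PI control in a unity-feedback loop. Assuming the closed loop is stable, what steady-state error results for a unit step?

0

The PI controller's integrator makes the forward path type 1, so e_ss to a step is zero.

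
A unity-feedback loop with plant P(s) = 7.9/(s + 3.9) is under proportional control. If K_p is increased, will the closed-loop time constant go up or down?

The closed-loop bandwidth 3.9+K_p·7.9 grows with K_p, so τ shrinks.

decrease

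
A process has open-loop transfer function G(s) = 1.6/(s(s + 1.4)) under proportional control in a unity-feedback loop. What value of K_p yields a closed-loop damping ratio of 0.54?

K_p = 1.05

Closed-loop characteristic equation: s² + 1.4s + K_p·1.6 = 0.
So ω_n = √(1.6K_p) and 2ζω_n = 1.4, giving ζ = 1.4/(2√(1.6K_p)).
Setting ζ = 0.54: √(1.6K_p) = 1.4/(2·0.54) = 1.296, so K_p = 1.68/1.6 = 1.05.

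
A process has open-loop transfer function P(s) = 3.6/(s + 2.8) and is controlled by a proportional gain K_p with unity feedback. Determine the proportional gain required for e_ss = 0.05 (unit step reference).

K_p = 14.8

For a type-0 loop with proportional control, e_ss = 1/(1 + K_p·P(0)).
P(0) = 1.286. Require 1/(1 + K_p·1.286) = 0.05, so 1 + 1.286·K_p = 20.
K_p = (20 − 1)/1.286 = 14.8.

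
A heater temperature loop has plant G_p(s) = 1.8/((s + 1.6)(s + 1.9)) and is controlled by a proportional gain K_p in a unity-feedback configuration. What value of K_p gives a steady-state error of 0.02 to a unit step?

K_p = 82.8

The loop is type 0, so e_ss(step) = 1/(1 + K_pos) with K_pos = K_p·G_p(0).
G_p(0) = 0.5921. Require 1/(1 + K_p·0.5921) = 0.02, so 1 + 0.5921·K_p = 50.
K_p = (50 − 1)/0.5921 = 82.8.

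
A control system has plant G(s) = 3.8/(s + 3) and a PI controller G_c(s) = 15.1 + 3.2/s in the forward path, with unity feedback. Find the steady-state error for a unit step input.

The open loop G_c(s)G(s) has a pole at the origin (type 1), so the static position error constant is infinite and e_ss = 1/(1+∞) = 0.

0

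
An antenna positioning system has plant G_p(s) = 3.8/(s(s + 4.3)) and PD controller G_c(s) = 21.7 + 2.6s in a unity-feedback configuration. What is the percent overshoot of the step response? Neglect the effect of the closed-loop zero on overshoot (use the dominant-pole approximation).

Forward path: (21.7 + 2.6s)·3.8/(s(s+4.3)). The closed-loop characteristic equation is s² + (4.3 + 3.8·2.6)s + 3.8·21.7 = 0.
That is s² + 14.18s + 82.46 = 0, so ω_n = 9.081 rad/s and ζ = 14.18/(2·9.081) = 0.7808.
%OS = 100·exp(−πζ/√(1−ζ²)) = 1.97%.

1.97%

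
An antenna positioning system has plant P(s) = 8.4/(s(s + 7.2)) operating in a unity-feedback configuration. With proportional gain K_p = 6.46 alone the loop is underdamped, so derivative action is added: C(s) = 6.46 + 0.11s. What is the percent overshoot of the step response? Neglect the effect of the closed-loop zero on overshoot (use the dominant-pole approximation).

Forward path: (6.46 + 0.11s)·8.4/(s(s+7.2)). The closed-loop characteristic equation is s² + (7.2 + 8.4·0.11)s + 8.4·6.46 = 0.
That is s² + 8.124s + 54.26 = 0, so ω_n = 7.366 rad/s and ζ = 8.124/(2·7.366) = 0.5514.
%OS = 100·exp(−πζ/√(1−ζ²)) = 12.5%.

12.5%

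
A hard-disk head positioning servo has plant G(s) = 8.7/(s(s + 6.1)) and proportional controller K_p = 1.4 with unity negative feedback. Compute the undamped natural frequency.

ω_n = 3.49 rad/s

1 + K_p·G(s) = 0 gives s² + 6.1s + 12.18 = 0.
Matching s² + 2ζω_n s + ω_n²: ω_n = √12.18 = 3.49 rad/s and 2ζω_n = 6.1, so ζ = 6.1/(2·3.49) = 0.874.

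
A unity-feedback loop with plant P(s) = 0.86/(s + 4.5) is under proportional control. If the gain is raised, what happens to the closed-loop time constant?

The closed-loop bandwidth 4.5+K_p·0.86 grows with K_p, so τ shrinks.

decrease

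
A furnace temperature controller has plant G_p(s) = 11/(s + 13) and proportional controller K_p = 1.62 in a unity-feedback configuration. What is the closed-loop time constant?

Closed-loop transfer function: T(s) = K_p·G_p(s)/(1 + K_p·G_p(s)) = 17.82/(s + 13 + 17.82) = 17.82/(s + 30.82).
Time constant τ = 1/30.82 = 0.0324 s.

τ = 0.0324 s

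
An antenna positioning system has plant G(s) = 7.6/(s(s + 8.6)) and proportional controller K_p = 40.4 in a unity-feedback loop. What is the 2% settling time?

T_s ≈ 0.93 s

Closed-loop characteristic equation: s² + 8.6s + 307 = 0, so ω_n = 17.52 rad/s and ζ = 8.6/(2·17.52) = 0.2454.
2% settling time T_s ≈ 4/(ζω_n) = 4/4.3 = 0.93 s.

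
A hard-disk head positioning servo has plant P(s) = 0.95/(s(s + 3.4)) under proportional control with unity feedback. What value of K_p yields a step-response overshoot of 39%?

K_p = 36.9

From %OS = 100·exp(−πζ/√(1−ζ²)) = 39%, ζ = −ln(0.39)/√(π²+ln²(0.39)) = 0.2871.
Characteristic equation s² + 3.4s + 0.95K_p = 0 gives ζ = 3.4/(2√(0.95K_p)).
Setting ζ = 0.2871: √(0.95K_p) = 3.4/(2·0.2871) = 5.921, so K_p = 35.06/0.95 = 36.9.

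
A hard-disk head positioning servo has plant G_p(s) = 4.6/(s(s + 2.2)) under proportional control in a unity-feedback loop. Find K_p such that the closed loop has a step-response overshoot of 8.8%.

From %OS = 100·exp(−πζ/√(1−ζ²)) = 8.8%, ζ = −ln(0.088)/√(π²+ln²(0.088)) = 0.6119.
Characteristic equation s² + 2.2s + 4.6K_p = 0 gives ζ = 2.2/(2√(4.6K_p)).
Setting ζ = 0.6119: √(4.6K_p) = 2.2/(2·0.6119) = 1.798, so K_p = 3.232/4.6 = 0.703.

K_p = 0.703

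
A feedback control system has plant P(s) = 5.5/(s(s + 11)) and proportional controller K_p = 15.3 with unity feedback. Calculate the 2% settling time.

T_s ≈ 0.727 s

The closed-loop denominator s² + 11s + 84.15 gives ω_n = √84.15 = 9.173 and ζ = 11/(2ω_n) = 0.5996.
2% settling time T_s ≈ 4/(ζω_n) = 4/5.5 = 0.727 s.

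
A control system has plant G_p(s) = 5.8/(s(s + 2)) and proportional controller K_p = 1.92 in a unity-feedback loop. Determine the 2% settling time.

The closed-loop denominator s² + 2s + 11.14 gives ω_n = √11.14 = 3.337 and ζ = 2/(2ω_n) = 0.2997.
2% settling time T_s ≈ 4/(ζω_n) = 4/1 = 4 s.

T_s ≈ 4 s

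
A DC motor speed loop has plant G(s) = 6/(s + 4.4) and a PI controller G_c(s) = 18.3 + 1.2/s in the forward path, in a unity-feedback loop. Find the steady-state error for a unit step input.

The open loop G_c(s)G(s) has a pole at the origin (type 1), so the static position error constant is infinite and e_ss = 1/(1+∞) = 0.

0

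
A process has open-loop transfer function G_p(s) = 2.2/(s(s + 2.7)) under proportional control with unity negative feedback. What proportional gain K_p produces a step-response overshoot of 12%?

K_p = 2.65

From %OS = 100·exp(−πζ/√(1−ζ²)) = 12%, ζ = −ln(0.12)/√(π²+ln²(0.12)) = 0.5594.
Characteristic equation s² + 2.7s + 2.2K_p = 0 gives ζ = 2.7/(2√(2.2K_p)).
Setting ζ = 0.5594: √(2.2K_p) = 2.7/(2·0.5594) = 2.413, so K_p = 5.824/2.2 = 2.65.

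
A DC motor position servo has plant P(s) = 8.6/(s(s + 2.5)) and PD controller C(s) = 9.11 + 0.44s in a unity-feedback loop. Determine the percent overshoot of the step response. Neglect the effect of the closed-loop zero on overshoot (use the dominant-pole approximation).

Forward path: (9.11 + 0.44s)·8.6/(s(s+2.5)). The closed-loop characteristic equation is s² + (2.5 + 8.6·0.44)s + 8.6·9.11 = 0.
That is s² + 6.284s + 78.35 = 0, so ω_n = 8.851 rad/s and ζ = 6.284/(2·8.851) = 0.355.
%OS = 100·exp(−πζ/√(1−ζ²)) = 30.3%.

30.3%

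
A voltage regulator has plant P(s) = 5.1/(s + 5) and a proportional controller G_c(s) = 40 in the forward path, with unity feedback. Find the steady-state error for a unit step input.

0.0239

The loop is type 0. Static position error constant K_pos = G_c(0)·P(0) = 40·1.02 = 40.8.
Steady-state error to a unit step: e_ss = 1/(1+K_pos) = 1/41.8 = 0.0239.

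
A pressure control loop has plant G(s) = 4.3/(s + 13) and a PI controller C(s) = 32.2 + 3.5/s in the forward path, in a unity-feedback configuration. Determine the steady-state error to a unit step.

0

The open loop C(s)G(s) has a pole at the origin (type 1), so the static position error constant is infinite and e_ss = 1/(1+∞) = 0.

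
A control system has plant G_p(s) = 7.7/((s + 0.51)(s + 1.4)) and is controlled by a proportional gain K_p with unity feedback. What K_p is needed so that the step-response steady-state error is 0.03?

Steady-state error for a unit step on this type-0 loop is 1/(1 + K_p·G_p(0)).
G_p(0) = 10.78. Require 1/(1 + K_p·10.78) = 0.03, so 1 + 10.78·K_p = 33.33.
K_p = (33.33 − 1)/10.78 = 3.

K_p = 3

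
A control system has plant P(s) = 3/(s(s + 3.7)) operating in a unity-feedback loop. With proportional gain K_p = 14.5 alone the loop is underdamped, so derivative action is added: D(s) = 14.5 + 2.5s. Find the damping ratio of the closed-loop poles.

Forward path: (14.5 + 2.5s)·3/(s(s+3.7)). The closed-loop characteristic equation is s² + (3.7 + 3·2.5)s + 3·14.5 = 0.
That is s² + 11.2s + 43.5 = 0, so ω_n = 6.595 rad/s and ζ = 11.2/(2·6.595) = 0.8491.

ζ = 0.849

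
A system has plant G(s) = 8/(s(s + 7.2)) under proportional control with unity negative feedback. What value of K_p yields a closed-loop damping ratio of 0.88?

K_p = 2.09

Closed-loop characteristic equation: s² + 7.2s + K_p·8 = 0.
So ω_n = √(8K_p) and 2ζω_n = 7.2, giving ζ = 7.2/(2√(8K_p)).
Setting ζ = 0.88: √(8K_p) = 7.2/(2·0.88) = 4.091, so K_p = 16.74/8 = 2.09.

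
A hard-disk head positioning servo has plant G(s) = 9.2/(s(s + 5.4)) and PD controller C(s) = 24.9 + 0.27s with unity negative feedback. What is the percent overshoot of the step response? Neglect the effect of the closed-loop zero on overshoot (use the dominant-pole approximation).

42.8%

Forward path: (24.9 + 0.27s)·9.2/(s(s+5.4)). The closed-loop characteristic equation is s² + (5.4 + 9.2·0.27)s + 9.2·24.9 = 0.
That is s² + 7.884s + 229.1 = 0, so ω_n = 15.14 rad/s and ζ = 7.884/(2·15.14) = 0.2604.
%OS = 100·exp(−πζ/√(1−ζ²)) = 42.8%.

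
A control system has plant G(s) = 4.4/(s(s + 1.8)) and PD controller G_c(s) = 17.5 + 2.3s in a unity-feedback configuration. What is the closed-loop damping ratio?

ζ = 0.679

Forward path: (17.5 + 2.3s)·4.4/(s(s+1.8)). The closed-loop characteristic equation is s² + (1.8 + 4.4·2.3)s + 4.4·17.5 = 0.
That is s² + 11.92s + 77 = 0, so ω_n = 8.775 rad/s and ζ = 11.92/(2·8.775) = 0.6792.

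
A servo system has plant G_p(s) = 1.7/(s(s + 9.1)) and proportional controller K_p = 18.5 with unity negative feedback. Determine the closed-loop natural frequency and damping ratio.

ω_n = 5.61 rad/s, ζ = 0.811

1 + K_p·G_p(s) = 0 gives s² + 9.1s + 31.45 = 0.
So ω_n² = 31.45 ⇒ ω_n = 5.608 rad/s, and ζ = 9.1/(2ω_n) = 0.811.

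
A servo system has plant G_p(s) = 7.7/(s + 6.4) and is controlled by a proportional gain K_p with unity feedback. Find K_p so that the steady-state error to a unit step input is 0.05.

Steady-state error for a unit step on this type-0 loop is 1/(1 + K_p·G_p(0)).
G_p(0) = 1.203. Require 1/(1 + K_p·1.203) = 0.05, so 1 + 1.203·K_p = 20.
K_p = (20 − 1)/1.203 = 15.8.

K_p = 15.8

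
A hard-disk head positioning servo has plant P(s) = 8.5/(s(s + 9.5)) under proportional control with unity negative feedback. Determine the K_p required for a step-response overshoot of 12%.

K_p = 8.48

From %OS = 100·exp(−πζ/√(1−ζ²)) = 12%, ζ = −ln(0.12)/√(π²+ln²(0.12)) = 0.5594.
Characteristic equation s² + 9.5s + 8.5K_p = 0 gives ζ = 9.5/(2√(8.5K_p)).
Setting ζ = 0.5594: √(8.5K_p) = 9.5/(2·0.5594) = 8.491, so K_p = 72.1/8.5 = 8.48.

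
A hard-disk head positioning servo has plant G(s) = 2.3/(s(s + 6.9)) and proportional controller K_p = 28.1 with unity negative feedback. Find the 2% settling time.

T_s ≈ 1.16 s

Closed-loop characteristic equation: s² + 6.9s + 64.63 = 0, so ω_n = 8.039 rad/s and ζ = 6.9/(2·8.039) = 0.4291.
2% settling time T_s ≈ 4/(ζω_n) = 4/3.45 = 1.16 s.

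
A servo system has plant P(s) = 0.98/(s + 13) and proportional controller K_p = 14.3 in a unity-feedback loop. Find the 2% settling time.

T_s ≈ 0.148 s

Closed-loop transfer function: T(s) = K_p·P(s)/(1 + K_p·P(s)) = 14.01/(s + 13 + 14.01) = 14.01/(s + 27.01).
Time constant τ = 1/27.01 = 0.03702 s, so the 2% settling time is about 4τ = 0.148 s.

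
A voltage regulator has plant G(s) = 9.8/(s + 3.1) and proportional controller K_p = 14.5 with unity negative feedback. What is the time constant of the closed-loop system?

Closed-loop transfer function: T(s) = K_p·G(s)/(1 + K_p·G(s)) = 142.1/(s + 3.1 + 142.1) = 142.1/(s + 145.2).
Time constant τ = 1/145.2 = 0.00689 s.

τ = 0.00689 s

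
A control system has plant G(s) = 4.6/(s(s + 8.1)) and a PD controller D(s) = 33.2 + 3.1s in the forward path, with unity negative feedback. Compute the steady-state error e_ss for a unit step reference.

The open loop D(s)G(s) has a pole at the origin (type 1), so the static position error constant is infinite and e_ss = 1/(1+∞) = 0.

0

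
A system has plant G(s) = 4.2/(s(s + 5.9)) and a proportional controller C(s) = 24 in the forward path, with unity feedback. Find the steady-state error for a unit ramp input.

The loop has one pole at the origin (type 1). Velocity error constant K_v = lim_{s→0} s·C(s)G(s) = 24·4.2/5.9 = 17.08.
Steady-state error to a unit ramp: e_ss = 1/K_v = 0.0585.

0.0585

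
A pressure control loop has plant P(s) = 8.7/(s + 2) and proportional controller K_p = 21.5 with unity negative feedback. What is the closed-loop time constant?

Closed-loop transfer function: T(s) = K_p·P(s)/(1 + K_p·P(s)) = 187/(s + 2 + 187) = 187/(s + 189).
Time constant τ = 1/189 = 0.00529 s.

τ = 0.00529 s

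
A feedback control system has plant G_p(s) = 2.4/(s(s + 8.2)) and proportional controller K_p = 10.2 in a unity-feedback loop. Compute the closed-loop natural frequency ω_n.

The closed-loop denominator is s(s+8.2) + 10.2·2.4 = s² + 8.2s + 24.48.
Matching s² + 2ζω_n s + ω_n²: ω_n = √24.48 = 4.948 rad/s and 2ζω_n = 8.2, so ζ = 8.2/(2·4.948) = 0.829.

ω_n = 4.95 rad/s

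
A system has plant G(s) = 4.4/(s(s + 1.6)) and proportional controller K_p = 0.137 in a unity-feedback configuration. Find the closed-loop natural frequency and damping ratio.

With unity feedback the closed-loop characteristic equation is s² + 1.6s + 0.137·4.4 = s² + 1.6s + 0.6028 = 0.
So ω_n² = 0.6028 ⇒ ω_n = 0.7764 rad/s, and ζ = 1.6/(2ω_n) = 1.03.

ω_n = 0.776 rad/s, ζ = 1.03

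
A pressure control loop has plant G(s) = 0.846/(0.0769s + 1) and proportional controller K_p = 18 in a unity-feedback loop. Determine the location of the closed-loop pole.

Closed loop: T(s) = K_p·G/(1+K_p·G) = 15.23/(0.0769s + 1 + 15.23), with pole at s = −(1 + 15.23)/0.0769 = −211.

s = -211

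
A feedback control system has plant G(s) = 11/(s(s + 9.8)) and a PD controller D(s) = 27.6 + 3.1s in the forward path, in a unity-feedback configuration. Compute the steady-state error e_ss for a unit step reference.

0

The open loop D(s)G(s) has a pole at the origin (type 1), so the static position error constant is infinite and e_ss = 1/(1+∞) = 0.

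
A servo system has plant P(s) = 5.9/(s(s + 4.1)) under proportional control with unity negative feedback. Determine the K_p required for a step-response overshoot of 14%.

K_p = 2.53

From %OS = 100·exp(−πζ/√(1−ζ²)) = 14%, ζ = −ln(0.14)/√(π²+ln²(0.14)) = 0.5305.
Characteristic equation s² + 4.1s + 5.9K_p = 0 gives ζ = 4.1/(2√(5.9K_p)).
Setting ζ = 0.5305: √(5.9K_p) = 4.1/(2·0.5305) = 3.864, so K_p = 14.93/5.9 = 2.53.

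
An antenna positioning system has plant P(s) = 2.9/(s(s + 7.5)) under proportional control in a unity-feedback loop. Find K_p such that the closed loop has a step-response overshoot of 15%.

K_p = 18.1

From %OS = 100·exp(−πζ/√(1−ζ²)) = 15%, ζ = −ln(0.15)/√(π²+ln²(0.15)) = 0.5169.
Characteristic equation s² + 7.5s + 2.9K_p = 0 gives ζ = 7.5/(2√(2.9K_p)).
Setting ζ = 0.5169: √(2.9K_p) = 7.5/(2·0.5169) = 7.254, so K_p = 52.63/2.9 = 18.1.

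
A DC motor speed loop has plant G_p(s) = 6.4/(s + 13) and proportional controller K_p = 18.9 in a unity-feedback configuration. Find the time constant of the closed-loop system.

τ = 0.00746 s

Closed-loop transfer function: T(s) = K_p·G_p(s)/(1 + K_p·G_p(s)) = 121/(s + 13 + 121) = 121/(s + 134).
Time constant τ = 1/134 = 0.00746 s.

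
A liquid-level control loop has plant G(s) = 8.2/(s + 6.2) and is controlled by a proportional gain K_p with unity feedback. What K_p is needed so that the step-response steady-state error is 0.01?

The loop is type 0, so e_ss(step) = 1/(1 + K_pos) with K_pos = K_p·G(0).
G(0) = 1.323. Require 1/(1 + K_p·1.323) = 0.01, so 1 + 1.323·K_p = 100.
K_p = (100 − 1)/1.323 = 74.9.

K_p = 74.9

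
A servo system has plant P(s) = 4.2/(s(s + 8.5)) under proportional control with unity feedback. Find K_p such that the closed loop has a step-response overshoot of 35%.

K_p = 42.8

From %OS = 100·exp(−πζ/√(1−ζ²)) = 35%, ζ = −ln(0.35)/√(π²+ln²(0.35)) = 0.3169.
Characteristic equation s² + 8.5s + 4.2K_p = 0 gives ζ = 8.5/(2√(4.2K_p)).
Setting ζ = 0.3169: √(4.2K_p) = 8.5/(2·0.3169) = 13.41, so K_p = 179.8/4.2 = 42.8.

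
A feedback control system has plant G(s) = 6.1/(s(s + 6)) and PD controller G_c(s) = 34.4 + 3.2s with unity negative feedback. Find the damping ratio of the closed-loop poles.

Forward path: (34.4 + 3.2s)·6.1/(s(s+6)). The closed-loop characteristic equation is s² + (6 + 6.1·3.2)s + 6.1·34.4 = 0.
That is s² + 25.52s + 209.8 = 0, so ω_n = 14.49 rad/s and ζ = 25.52/(2·14.49) = 0.8809.

ζ = 0.881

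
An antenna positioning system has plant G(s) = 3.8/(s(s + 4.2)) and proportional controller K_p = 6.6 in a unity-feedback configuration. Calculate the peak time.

Closed-loop characteristic equation: s² + 4.2s + 25.08 = 0, so ω_n = 5.008 rad/s and ζ = 4.2/(2·5.008) = 0.4193.
Damped frequency ω_d = ω_n√(1−ζ²) = 4.546 rad/s, so peak time T_p = π/ω_d = 0.691 s.

T_p = 0.691 s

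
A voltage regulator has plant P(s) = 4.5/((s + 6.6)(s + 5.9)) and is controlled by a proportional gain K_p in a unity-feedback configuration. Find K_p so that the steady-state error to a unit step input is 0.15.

K_p = 49

Steady-state error for a unit step on this type-0 loop is 1/(1 + K_p·P(0)).
P(0) = 0.1156. Require 1/(1 + K_p·0.1156) = 0.15, so 1 + 0.1156·K_p = 6.667.
K_p = (6.667 − 1)/0.1156 = 49.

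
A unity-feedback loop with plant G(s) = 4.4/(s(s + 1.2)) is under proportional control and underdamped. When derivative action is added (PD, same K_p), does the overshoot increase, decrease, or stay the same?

decrease

With PD the characteristic equation becomes s² + (a + K·K_d)s + K·K_p = 0; the damping term grows, ζ rises, overshoot falls.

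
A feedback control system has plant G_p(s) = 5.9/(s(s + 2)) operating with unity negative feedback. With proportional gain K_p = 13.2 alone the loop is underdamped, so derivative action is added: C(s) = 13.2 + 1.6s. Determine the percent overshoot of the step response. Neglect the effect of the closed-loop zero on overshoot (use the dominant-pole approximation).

Forward path: (13.2 + 1.6s)·5.9/(s(s+2)). The closed-loop characteristic equation is s² + (2 + 5.9·1.6)s + 5.9·13.2 = 0.
That is s² + 11.44s + 77.88 = 0, so ω_n = 8.825 rad/s and ζ = 11.44/(2·8.825) = 0.6482.
%OS = 100·exp(−πζ/√(1−ζ²)) = 6.9%.

6.9%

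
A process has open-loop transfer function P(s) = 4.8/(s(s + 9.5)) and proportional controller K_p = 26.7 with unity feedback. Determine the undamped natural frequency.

The closed-loop denominator is s(s+9.5) + 26.7·4.8 = s² + 9.5s + 128.2.
So ω_n² = 128.2 ⇒ ω_n = 11.32 rad/s, and ζ = 9.5/(2ω_n) = 0.42.

ω_n = 11.3 rad/s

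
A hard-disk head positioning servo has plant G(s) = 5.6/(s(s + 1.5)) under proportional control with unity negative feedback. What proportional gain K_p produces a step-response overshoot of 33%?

From %OS = 100·exp(−πζ/√(1−ζ²)) = 33%, ζ = −ln(0.33)/√(π²+ln²(0.33)) = 0.3328.
Characteristic equation s² + 1.5s + 5.6K_p = 0 gives ζ = 1.5/(2√(5.6K_p)).
Setting ζ = 0.3328: √(5.6K_p) = 1.5/(2·0.3328) = 2.254, so K_p = 5.079/5.6 = 0.907.

K_p = 0.907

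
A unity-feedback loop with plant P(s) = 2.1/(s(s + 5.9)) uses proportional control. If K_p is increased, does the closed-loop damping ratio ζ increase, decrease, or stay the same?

ζ = 5.9/(2√(2.1K_p)); increasing K_p raises the denominator, so ζ falls.

decrease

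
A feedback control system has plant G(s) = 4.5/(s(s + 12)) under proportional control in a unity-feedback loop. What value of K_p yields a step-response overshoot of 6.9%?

From %OS = 100·exp(−πζ/√(1−ζ²)) = 6.9%, ζ = −ln(0.069)/√(π²+ln²(0.069)) = 0.6481.
Characteristic equation s² + 12s + 4.5K_p = 0 gives ζ = 12/(2√(4.5K_p)).
Setting ζ = 0.6481: √(4.5K_p) = 12/(2·0.6481) = 9.258, so K_p = 85.7/4.5 = 19.

K_p = 19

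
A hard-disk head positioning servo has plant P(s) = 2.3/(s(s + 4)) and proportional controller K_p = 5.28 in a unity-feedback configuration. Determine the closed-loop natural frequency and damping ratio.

1 + K_p·P(s) = 0 gives s² + 4s + 12.14 = 0.
So ω_n² = 12.14 ⇒ ω_n = 3.485 rad/s, and ζ = 4/(2ω_n) = 0.574.

ω_n = 3.48 rad/s, ζ = 0.574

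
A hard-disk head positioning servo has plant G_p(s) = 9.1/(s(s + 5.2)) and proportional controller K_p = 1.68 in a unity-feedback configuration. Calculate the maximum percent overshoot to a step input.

Closed-loop characteristic equation: s² + 5.2s + 15.29 = 0, so ω_n = 3.91 rad/s and ζ = 5.2/(2·3.91) = 0.665.
%OS = 100·exp(−πζ/√(1−ζ²)) = 100·exp(−π·0.665/√0.5578) = 6.1%.

6.1%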